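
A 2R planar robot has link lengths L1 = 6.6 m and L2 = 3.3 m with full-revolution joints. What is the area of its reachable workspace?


r_max = L1 + L2 = 9.9 m
r_min = |L1 - L2| = 3.3 m
Area = pi*(r_max^2 - r_min^2)
= pi*(98.01 - 10.89)
= pi * 87.12
= 273.6956 m^2


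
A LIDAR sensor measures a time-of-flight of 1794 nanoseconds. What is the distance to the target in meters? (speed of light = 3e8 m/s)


tof = 1794 ns = 1.794e-06 s
dist = c * tof / 2
= 3e8 * 1.794e-06 / 2
= 269.1 m


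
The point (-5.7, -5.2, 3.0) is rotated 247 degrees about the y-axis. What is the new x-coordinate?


Rotation about y-axis: x' = x*cos(theta) + z*sin(theta)
= -5.7 * -0.3907 + 3.0 * -0.9205
= -0.5343


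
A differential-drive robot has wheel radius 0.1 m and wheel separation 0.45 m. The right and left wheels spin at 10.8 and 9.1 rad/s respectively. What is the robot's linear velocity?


vR = r*wR = 0.1*10.8 = 1.08 m/s
vL = r*wL = 0.1*9.1 = 0.91 m/s
v = (vR+vL)/2 = 0.995 m/s
omega = (vR-vL)/L = 0.3778 rad/s
linear velocity = 0.995 m/s


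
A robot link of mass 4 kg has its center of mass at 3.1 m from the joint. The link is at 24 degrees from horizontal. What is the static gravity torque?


tau = m*g*L*cos(angle)
= 4 * 9.81 * 3.1 * cos(24 deg)
= 4 * 9.81 * 3.1 * 0.9135
= 111.1273 Nm


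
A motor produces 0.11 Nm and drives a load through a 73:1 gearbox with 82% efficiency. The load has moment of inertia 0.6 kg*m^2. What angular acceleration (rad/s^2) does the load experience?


tau_out = tau_motor * N * eta
= 0.11 * 73 * 0.82 = 6.5846 Nm
alpha = tau_out / I = 6.5846 / 0.6
= 10.9743 rad/s^2


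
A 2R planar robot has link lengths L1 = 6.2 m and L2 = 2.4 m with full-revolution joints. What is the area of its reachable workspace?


r_max = L1 + L2 = 8.6 m
r_min = |L1 - L2| = 3.8 m
Area = pi*(r_max^2 - r_min^2)
= pi*(73.96 - 14.44)
= pi * 59.52
= 186.9876 m^2


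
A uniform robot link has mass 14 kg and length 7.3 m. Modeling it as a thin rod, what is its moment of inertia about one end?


I = (1/3) * m * L^2
= (1/3) * 14 * 7.3^2
= 0.333333 * 14 * 53.29
= 248.6867 kg*m^2


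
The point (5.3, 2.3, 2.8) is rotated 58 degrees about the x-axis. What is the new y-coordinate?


Rotation about x-axis: y' = y*cos(theta) - z*sin(theta)
= 2.3 * 0.5299 - 2.8 * 0.848
= -1.1557


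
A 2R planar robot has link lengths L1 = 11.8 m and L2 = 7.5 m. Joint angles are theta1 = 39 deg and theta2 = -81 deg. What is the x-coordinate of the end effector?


Convert angles to radians: theta1 = 0.6807, theta2 = -1.4137
x = L1*cos(theta1) + L2*cos(theta1+theta2)
x = 9.1703 + 5.5736
x = 14.7439


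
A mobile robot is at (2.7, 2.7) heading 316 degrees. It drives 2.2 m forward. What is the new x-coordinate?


x_new = x0 + d*cos(theta)
= 2.7 + 2.2*cos(316)
= 2.7 + 1.5825
= 4.2825


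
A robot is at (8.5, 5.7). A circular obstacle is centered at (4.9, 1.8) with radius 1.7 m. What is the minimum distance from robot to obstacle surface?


center_dist = sqrt((8.5-4.9)^2 + (5.7-1.8)^2)
= sqrt(12.96 + 15.21)
= 5.3075
min_dist = center_dist - radius = 5.3075 - 1.7 = 3.6075 m


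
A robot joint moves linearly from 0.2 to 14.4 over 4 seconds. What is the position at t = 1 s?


s = t/T = 1/4 = 0.25
p(t) = p0 + (pf-p0)*s
= 0.2 + (14.4 - 0.2) * 0.25
= 3.75


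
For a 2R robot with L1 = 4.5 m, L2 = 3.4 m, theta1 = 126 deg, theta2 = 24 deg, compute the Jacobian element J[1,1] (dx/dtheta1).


J[1,1] = -L1*sin(t1) - L2*sin(t1+t2)
= -4.5*sin(126) - 3.4*sin(150)
= -5.3406


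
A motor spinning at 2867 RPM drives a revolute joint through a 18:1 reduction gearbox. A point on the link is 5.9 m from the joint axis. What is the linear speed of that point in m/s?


omega_motor = 2867 * 2*pi/60 = 300.2315 rad/s
omega_joint = omega_motor / 18 = 16.6795 rad/s
v = omega_joint * r = 16.6795 * 5.9
= 98.4092 m/s


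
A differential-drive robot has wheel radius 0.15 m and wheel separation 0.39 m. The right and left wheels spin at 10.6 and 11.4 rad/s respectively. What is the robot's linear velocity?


vR = r*wR = 0.15*10.6 = 1.59 m/s
vL = r*wL = 0.15*11.4 = 1.71 m/s
v = (vR+vL)/2 = 1.65 m/s
omega = (vR-vL)/L = -0.3077 rad/s
linear velocity = 1.65 m/s


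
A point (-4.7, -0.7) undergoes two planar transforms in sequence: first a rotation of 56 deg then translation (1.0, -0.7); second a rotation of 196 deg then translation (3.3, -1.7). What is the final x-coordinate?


After transform 1:
x1 = cos(56)*-4.7 - sin(56)*-0.7 + 1.0 = -1.0479
y1 = sin(56)*-4.7 + cos(56)*-0.7 + -0.7 = -4.9879
After transform 2:
x2 = cos(196)*-1.0479 - sin(196)*-4.9879 + 3.3
= 2.9324


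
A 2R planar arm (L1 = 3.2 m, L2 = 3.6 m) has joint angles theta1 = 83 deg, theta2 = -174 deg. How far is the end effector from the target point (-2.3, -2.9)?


End effector via forward kinematics:
x = L1*cos(t1) + L2*cos(t1+t2) = 0.3272
y = L1*sin(t1) + L2*sin(t1+t2) = -0.4233
Distance to target:
d = sqrt((-2.3 - 0.3272)^2 + (-2.9 - -0.4233)^2)
= sqrt(6.9019 + 6.134)
= 3.6105 m


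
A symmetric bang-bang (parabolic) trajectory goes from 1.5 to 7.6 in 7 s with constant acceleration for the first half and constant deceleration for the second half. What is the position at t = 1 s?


Symmetric rest-to-rest: each phase covers (pf-p0)/2 in time T/2. 0.5*a*(T/2)^2 = (pf-p0)/2 => a = 4*(pf-p0)/T^2
a = 4*(7.6-1.5)/7^2 = 0.498
t = 1 is in the acceleration phase (t <= T/2).
p = p0 + 0.5*a*t^2 = 1.5 + 0.5*0.498*1^2
= 1.749


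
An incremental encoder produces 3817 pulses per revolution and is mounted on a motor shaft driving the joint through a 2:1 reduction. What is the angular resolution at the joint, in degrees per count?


counts per rev = 3817
effective counts at joint = 3817 * 2 = 7634
resolution = 360 / 7634
= 0.0472 deg/count


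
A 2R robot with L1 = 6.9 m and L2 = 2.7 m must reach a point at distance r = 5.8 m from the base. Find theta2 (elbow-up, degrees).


cos(theta2) = (r^2 - L1^2 - L2^2) / (2*L1*L2)
cos(theta2) = (33.64 - 47.61 - 7.29) / 37.26
cos(theta2) = -0.570585
theta2 = 124.791 degrees


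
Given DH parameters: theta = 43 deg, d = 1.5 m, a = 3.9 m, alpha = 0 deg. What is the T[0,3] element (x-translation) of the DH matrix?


T[0,3] = a * cos(theta)
= 3.9 * cos(43 deg)
= 3.9 * 0.7314
= 2.8523


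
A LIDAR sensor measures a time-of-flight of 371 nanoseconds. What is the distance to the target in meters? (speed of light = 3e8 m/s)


tof = 371 ns = 3.71e-07 s
dist = c * tof / 2
= 3e8 * 3.71e-07 / 2
= 55.65 m


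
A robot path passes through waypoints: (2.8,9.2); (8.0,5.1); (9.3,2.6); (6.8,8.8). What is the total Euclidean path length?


Segment lengths:
  seg1 = sqrt((5.2)^2 + (-4.1)^2) = 6.6219
  seg2 = sqrt((1.3)^2 + (-2.5)^2) = 2.8178
  seg3 = sqrt((-2.5)^2 + (6.2)^2) = 6.6851
Total = 16.1248


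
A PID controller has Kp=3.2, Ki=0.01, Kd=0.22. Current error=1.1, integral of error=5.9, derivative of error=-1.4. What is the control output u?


u = Kp*e + Ki*int(e) + Kd*de/dt
= 3.2*1.1 + 0.01*5.9 + 0.22*(-1.4)
= 3.52 + 0.059 + -0.308
= 3.271


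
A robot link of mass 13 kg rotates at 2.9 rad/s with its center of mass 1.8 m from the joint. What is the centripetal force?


F = m * omega^2 * r
= 13 * 2.9^2 * 1.8
= 13 * 8.41 * 1.8
= 196.794 N


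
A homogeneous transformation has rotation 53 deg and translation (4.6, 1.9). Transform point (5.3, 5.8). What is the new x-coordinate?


x' = cos(theta)*px - sin(theta)*py + tx
= 0.6018*5.3 - 0.7986*5.8 + 4.6
= 3.1575


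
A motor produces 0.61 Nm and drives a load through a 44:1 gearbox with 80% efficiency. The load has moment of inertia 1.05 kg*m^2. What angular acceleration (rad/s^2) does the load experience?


tau_out = tau_motor * N * eta
= 0.61 * 44 * 0.8 = 21.472 Nm
alpha = tau_out / I = 21.472 / 1.05
= 20.4495 rad/s^2


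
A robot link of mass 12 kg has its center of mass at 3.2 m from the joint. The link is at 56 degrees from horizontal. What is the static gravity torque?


tau = m*g*L*cos(angle)
= 12 * 9.81 * 3.2 * cos(56 deg)
= 12 * 9.81 * 3.2 * 0.5592
= 210.6502 Nm


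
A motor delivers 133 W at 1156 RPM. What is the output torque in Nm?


omega = 1156 * 2*pi/60 = 121.056 rad/s
tau = P / omega = 133 / 121.056
= 1.0987 Nm


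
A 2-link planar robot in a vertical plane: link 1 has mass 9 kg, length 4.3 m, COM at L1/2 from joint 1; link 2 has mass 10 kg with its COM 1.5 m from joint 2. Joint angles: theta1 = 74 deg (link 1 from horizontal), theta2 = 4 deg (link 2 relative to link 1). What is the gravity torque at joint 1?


Horizontal distance from joint 1 to link-1 COM:
  x_c1 = (L1/2)*cos(t1) = 2.15 * 0.2756 = 0.5926 m
Horizontal distance from joint 1 to link-2 COM:
  x_c2 = L1*cos(t1) + Lc2*cos(t1+t2)
       = 4.3*0.2756 + 1.5*0.2079 = 1.4971 m
tau1 = m1*g*x_c1 + m2*g*x_c2
     = 9*9.81*0.5926 + 10*9.81*1.4971
     = 52.3224 + 146.8663
     = 199.1888 Nm


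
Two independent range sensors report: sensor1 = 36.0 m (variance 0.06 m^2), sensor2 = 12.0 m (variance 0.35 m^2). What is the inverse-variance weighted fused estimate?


w1 = (1/var1) / (1/var1 + 1/var2)
   = 16.6667 / (16.6667 + 2.8571) = 0.8537
w2 = 1 - w1 = 0.1463
fused = w1*s1 + w2*s2 = 30.7317 + 1.7561
= 32.4878 m


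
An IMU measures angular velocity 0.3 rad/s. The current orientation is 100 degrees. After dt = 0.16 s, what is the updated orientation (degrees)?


delta_theta = w * dt = 0.3 * 0.16 = 0.048 rad
= 2.7502 deg
theta_new = 100 + 2.7502 = 102.7502 deg


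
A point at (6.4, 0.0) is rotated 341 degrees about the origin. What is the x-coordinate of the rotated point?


x' = x*cos(theta) - y*sin(theta)
cos(341 deg) = 0.9455, sin(341 deg) = -0.3256
x' = 6.4 * 0.9455 - 0.0 * -0.3256
= 6.0513 - -0.0
= 6.0513


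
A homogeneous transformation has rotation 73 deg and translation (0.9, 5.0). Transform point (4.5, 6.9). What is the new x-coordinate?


x' = cos(theta)*px - sin(theta)*py + tx
= 0.2924*4.5 - 0.9563*6.9 + 0.9
= -4.3828


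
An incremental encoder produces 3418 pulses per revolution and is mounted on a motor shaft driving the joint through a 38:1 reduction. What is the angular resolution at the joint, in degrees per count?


counts per rev = 3418
effective counts at joint = 3418 * 38 = 129884
resolution = 360 / 129884
= 0.0028 deg/count


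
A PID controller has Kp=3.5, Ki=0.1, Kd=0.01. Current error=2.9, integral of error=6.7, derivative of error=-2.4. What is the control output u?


u = Kp*e + Ki*int(e) + Kd*de/dt
= 3.5*2.9 + 0.1*6.7 + 0.01*(-2.4)
= 10.15 + 0.67 + -0.024
= 10.796


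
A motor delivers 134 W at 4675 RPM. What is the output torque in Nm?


omega = 4675 * 2*pi/60 = 489.5649 rad/s
tau = P / omega = 134 / 489.5649
= 0.2737 Nm


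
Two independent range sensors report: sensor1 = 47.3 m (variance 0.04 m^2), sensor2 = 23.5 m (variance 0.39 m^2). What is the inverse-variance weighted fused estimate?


w1 = (1/var1) / (1/var1 + 1/var2)
   = 25.0 / (25.0 + 2.5641) = 0.907
w2 = 1 - w1 = 0.093
fused = w1*s1 + w2*s2 = 42.9 + 2.186
= 45.086 m


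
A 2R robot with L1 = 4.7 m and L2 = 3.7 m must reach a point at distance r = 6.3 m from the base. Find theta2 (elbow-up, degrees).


cos(theta2) = (r^2 - L1^2 - L2^2) / (2*L1*L2)
cos(theta2) = (39.69 - 22.09 - 13.69) / 34.78
cos(theta2) = 0.112421
theta2 = 83.5451 degrees


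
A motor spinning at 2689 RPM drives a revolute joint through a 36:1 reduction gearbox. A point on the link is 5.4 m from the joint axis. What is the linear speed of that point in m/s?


omega_motor = 2689 * 2*pi/60 = 281.5914 rad/s
omega_joint = omega_motor / 36 = 7.822 rad/s
v = omega_joint * r = 7.822 * 5.4
= 42.2387 m/s


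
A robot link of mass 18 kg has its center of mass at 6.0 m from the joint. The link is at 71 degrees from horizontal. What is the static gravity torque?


tau = m*g*L*cos(angle)
= 18 * 9.81 * 6.0 * cos(71 deg)
= 18 * 9.81 * 6.0 * 0.3256
= 344.9329 Nm


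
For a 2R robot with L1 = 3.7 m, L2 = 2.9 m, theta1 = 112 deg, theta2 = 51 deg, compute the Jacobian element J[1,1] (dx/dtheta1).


J[1,1] = -L1*sin(t1) - L2*sin(t1+t2)
= -3.7*sin(112) - 2.9*sin(163)
= -4.2785


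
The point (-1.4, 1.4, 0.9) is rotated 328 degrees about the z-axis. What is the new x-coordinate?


Rotation about z-axis: x' = x*cos(theta) - y*sin(theta)
= -1.4 * 0.848 - 1.4 * -0.5299
= -0.4454


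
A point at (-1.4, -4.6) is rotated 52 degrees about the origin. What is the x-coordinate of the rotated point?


x' = x*cos(theta) - y*sin(theta)
cos(52 deg) = 0.6157, sin(52 deg) = 0.788
x' = -1.4 * 0.6157 - -4.6 * 0.788
= -0.8619 - -3.6248
= 2.7629


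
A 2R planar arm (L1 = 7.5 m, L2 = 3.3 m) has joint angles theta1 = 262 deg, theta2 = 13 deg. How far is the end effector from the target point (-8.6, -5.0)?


End effector via forward kinematics:
x = L1*cos(t1) + L2*cos(t1+t2) = -0.7562
y = L1*sin(t1) + L2*sin(t1+t2) = -10.7145
Distance to target:
d = sqrt((-8.6 - -0.7562)^2 + (-5.0 - -10.7145)^2)
= sqrt(61.5254 + 32.655)
= 9.7047 m


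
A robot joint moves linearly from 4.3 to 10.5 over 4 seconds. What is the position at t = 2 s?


s = t/T = 2/4 = 0.5
p(t) = p0 + (pf-p0)*s
= 4.3 + (10.5 - 4.3) * 0.5
= 7.4


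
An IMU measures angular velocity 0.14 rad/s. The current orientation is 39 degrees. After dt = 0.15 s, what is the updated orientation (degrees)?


delta_theta = w * dt = 0.14 * 0.15 = 0.021 rad
= 1.2032 deg
theta_new = 39 + 1.2032 = 40.2032 deg


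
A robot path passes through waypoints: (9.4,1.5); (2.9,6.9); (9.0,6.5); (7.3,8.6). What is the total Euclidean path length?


Segment lengths:
  seg1 = sqrt((-6.5)^2 + (5.4)^2) = 8.4504
  seg2 = sqrt((6.1)^2 + (-0.4)^2) = 6.1131
  seg3 = sqrt((-1.7)^2 + (2.1)^2) = 2.7019
Total = 17.2654


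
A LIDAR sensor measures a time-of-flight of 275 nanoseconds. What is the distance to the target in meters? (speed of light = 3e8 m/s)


tof = 275 ns = 2.75e-07 s
dist = c * tof / 2
= 3e8 * 2.75e-07 / 2
= 41.25 m


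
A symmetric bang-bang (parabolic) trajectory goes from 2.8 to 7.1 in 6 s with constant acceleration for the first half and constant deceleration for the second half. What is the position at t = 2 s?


Symmetric rest-to-rest: each phase covers (pf-p0)/2 in time T/2. 0.5*a*(T/2)^2 = (pf-p0)/2 => a = 4*(pf-p0)/T^2
a = 4*(7.1-2.8)/6^2 = 0.4778
t = 2 is in the acceleration phase (t <= T/2).
p = p0 + 0.5*a*t^2 = 2.8 + 0.5*0.4778*2^2
= 3.7556


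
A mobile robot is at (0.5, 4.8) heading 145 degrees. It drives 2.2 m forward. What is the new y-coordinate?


y_new = y0 + d*sin(theta)
= 4.8 + 2.2*sin(145)
= 4.8 + 1.2619
= 6.0619


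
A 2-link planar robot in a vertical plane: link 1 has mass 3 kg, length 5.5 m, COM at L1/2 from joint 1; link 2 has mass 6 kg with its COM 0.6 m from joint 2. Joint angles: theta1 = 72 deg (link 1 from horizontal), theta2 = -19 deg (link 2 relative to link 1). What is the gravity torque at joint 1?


Horizontal distance from joint 1 to link-1 COM:
  x_c1 = (L1/2)*cos(t1) = 2.75 * 0.309 = 0.8498 m
Horizontal distance from joint 1 to link-2 COM:
  x_c2 = L1*cos(t1) + Lc2*cos(t1+t2)
       = 5.5*0.309 + 0.6*0.6018 = 2.0607 m
tau1 = m1*g*x_c1 + m2*g*x_c2
     = 3*9.81*0.8498 + 6*9.81*2.0607
     = 25.0095 + 121.2918
     = 146.3013 Nm


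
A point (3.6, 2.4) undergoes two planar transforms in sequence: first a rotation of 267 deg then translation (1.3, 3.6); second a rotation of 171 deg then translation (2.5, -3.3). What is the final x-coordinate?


After transform 1:
x1 = cos(267)*3.6 - sin(267)*2.4 + 1.3 = 3.5083
y1 = sin(267)*3.6 + cos(267)*2.4 + 3.6 = -0.1207
After transform 2:
x2 = cos(171)*3.5083 - sin(171)*-0.1207 + 2.5
= -0.9462


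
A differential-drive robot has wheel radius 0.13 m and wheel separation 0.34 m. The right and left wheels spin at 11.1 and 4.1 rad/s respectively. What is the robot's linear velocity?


vR = r*wR = 0.13*11.1 = 1.443 m/s
vL = r*wL = 0.13*4.1 = 0.533 m/s
v = (vR+vL)/2 = 0.988 m/s
omega = (vR-vL)/L = 2.6765 rad/s
linear velocity = 0.988 m/s


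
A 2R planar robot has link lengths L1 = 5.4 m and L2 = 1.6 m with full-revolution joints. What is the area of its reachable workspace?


r_max = L1 + L2 = 7.0 m
r_min = |L1 - L2| = 3.8 m
Area = pi*(r_max^2 - r_min^2)
= pi*(49.0 - 14.44)
= pi * 34.56
= 108.5734 m^2


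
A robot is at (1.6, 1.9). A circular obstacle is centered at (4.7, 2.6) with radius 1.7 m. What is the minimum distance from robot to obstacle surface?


center_dist = sqrt((1.6-4.7)^2 + (1.9-2.6)^2)
= sqrt(9.61 + 0.49)
= 3.178
min_dist = center_dist - radius = 3.178 - 1.7 = 1.478 m


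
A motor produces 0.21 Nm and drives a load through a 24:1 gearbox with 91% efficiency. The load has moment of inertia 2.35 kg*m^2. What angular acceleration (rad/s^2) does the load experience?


tau_out = tau_motor * N * eta
= 0.21 * 24 * 0.91 = 4.5864 Nm
alpha = tau_out / I = 4.5864 / 2.35
= 1.9517 rad/s^2


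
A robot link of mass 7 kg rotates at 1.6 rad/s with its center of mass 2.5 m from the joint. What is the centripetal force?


F = m * omega^2 * r
= 7 * 1.6^2 * 2.5
= 7 * 2.56 * 2.5
= 44.8 N


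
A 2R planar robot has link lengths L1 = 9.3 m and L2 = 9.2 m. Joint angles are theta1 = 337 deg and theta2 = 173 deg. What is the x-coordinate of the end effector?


Convert angles to radians: theta1 = 5.8818, theta2 = 3.0194
x = L1*cos(theta1) + L2*cos(theta1+theta2)
x = 8.5607 + -7.9674
x = 0.5933


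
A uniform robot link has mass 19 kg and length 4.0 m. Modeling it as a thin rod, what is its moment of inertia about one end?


I = (1/3) * m * L^2
= (1/3) * 19 * 4.0^2
= 0.333333 * 19 * 16.0
= 101.3333 kg*m^2


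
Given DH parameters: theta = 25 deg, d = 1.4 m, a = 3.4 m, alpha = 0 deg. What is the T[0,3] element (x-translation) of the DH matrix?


T[0,3] = a * cos(theta)
= 3.4 * cos(25 deg)
= 3.4 * 0.9063
= 3.0814


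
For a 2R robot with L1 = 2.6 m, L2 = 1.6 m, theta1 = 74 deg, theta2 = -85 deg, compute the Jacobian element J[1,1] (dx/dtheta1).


J[1,1] = -L1*sin(t1) - L2*sin(t1+t2)
= -2.6*sin(74) - 1.6*sin(-11)
= -2.194


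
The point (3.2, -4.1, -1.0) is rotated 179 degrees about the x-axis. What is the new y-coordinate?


Rotation about x-axis: y' = y*cos(theta) - z*sin(theta)
= -4.1 * -0.9998 - -1.0 * 0.0175
= 4.1168


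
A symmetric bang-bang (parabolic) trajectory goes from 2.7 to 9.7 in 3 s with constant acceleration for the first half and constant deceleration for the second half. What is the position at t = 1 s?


Symmetric rest-to-rest: each phase covers (pf-p0)/2 in time T/2. 0.5*a*(T/2)^2 = (pf-p0)/2 => a = 4*(pf-p0)/T^2
a = 4*(9.7-2.7)/3^2 = 3.1111
t = 1 is in the acceleration phase (t <= T/2).
p = p0 + 0.5*a*t^2 = 2.7 + 0.5*3.1111*1^2
= 4.2556


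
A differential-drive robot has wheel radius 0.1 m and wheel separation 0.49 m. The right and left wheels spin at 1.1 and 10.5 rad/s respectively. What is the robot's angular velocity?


vR = r*wR = 0.1*1.1 = 0.11 m/s
vL = r*wL = 0.1*10.5 = 1.05 m/s
v = (vR+vL)/2 = 0.58 m/s
omega = (vR-vL)/L = -1.9184 rad/s
angular velocity = -1.9184 rad/s


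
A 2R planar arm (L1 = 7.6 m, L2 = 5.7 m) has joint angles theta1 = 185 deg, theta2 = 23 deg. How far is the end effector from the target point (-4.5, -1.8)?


End effector via forward kinematics:
x = L1*cos(t1) + L2*cos(t1+t2) = -12.6039
y = L1*sin(t1) + L2*sin(t1+t2) = -3.3384
Distance to target:
d = sqrt((-4.5 - -12.6039)^2 + (-1.8 - -3.3384)^2)
= sqrt(65.6729 + 2.3666)
= 8.2486 m


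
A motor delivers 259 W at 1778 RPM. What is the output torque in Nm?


omega = 1778 * 2*pi/60 = 186.1917 rad/s
tau = P / omega = 259 / 186.1917
= 1.391 Nm


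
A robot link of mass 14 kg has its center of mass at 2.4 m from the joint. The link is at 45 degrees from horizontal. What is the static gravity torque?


tau = m*g*L*cos(angle)
= 14 * 9.81 * 2.4 * cos(45 deg)
= 14 * 9.81 * 2.4 * 0.7071
= 233.0737 Nm


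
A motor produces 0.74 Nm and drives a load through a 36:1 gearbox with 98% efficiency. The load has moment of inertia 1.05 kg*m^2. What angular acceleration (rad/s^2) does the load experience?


tau_out = tau_motor * N * eta
= 0.74 * 36 * 0.98 = 26.1072 Nm
alpha = tau_out / I = 26.1072 / 1.05
= 24.864 rad/s^2


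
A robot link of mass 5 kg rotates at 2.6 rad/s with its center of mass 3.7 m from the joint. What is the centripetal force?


F = m * omega^2 * r
= 5 * 2.6^2 * 3.7
= 5 * 6.76 * 3.7
= 125.06 N


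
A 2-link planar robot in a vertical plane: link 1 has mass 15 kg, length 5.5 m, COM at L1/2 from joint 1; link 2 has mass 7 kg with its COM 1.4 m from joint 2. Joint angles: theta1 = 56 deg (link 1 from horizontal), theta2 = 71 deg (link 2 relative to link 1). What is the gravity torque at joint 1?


Horizontal distance from joint 1 to link-1 COM:
  x_c1 = (L1/2)*cos(t1) = 2.75 * 0.5592 = 1.5378 m
Horizontal distance from joint 1 to link-2 COM:
  x_c2 = L1*cos(t1) + Lc2*cos(t1+t2)
       = 5.5*0.5592 + 1.4*-0.6018 = 2.233 m
tau1 = m1*g*x_c1 + m2*g*x_c2
     = 15*9.81*1.5378 + 7*9.81*2.233
     = 226.2844 + 153.3415
     = 379.6259 Nm


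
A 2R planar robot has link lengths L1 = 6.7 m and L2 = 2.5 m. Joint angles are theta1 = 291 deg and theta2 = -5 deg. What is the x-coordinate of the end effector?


Convert angles to radians: theta1 = 5.0789, theta2 = -0.0873
x = L1*cos(theta1) + L2*cos(theta1+theta2)
x = 2.4011 + 0.6891
x = 3.0902


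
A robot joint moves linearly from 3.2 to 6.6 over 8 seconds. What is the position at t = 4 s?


s = t/T = 4/8 = 0.5
p(t) = p0 + (pf-p0)*s
= 3.2 + (6.6 - 3.2) * 0.5
= 4.9


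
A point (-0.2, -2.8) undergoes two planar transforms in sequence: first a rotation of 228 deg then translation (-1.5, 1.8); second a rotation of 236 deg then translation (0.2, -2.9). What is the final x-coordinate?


After transform 1:
x1 = cos(228)*-0.2 - sin(228)*-2.8 + -1.5 = -3.447
y1 = sin(228)*-0.2 + cos(228)*-2.8 + 1.8 = 3.8222
After transform 2:
x2 = cos(236)*-3.447 - sin(236)*3.8222 + 0.2
= 5.2963


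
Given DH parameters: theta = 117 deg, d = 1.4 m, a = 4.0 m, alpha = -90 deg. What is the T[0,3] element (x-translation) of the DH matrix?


T[0,3] = a * cos(theta)
= 4.0 * cos(117 deg)
= 4.0 * -0.454
= -1.816


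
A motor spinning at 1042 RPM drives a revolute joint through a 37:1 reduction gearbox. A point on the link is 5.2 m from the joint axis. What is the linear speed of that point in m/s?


omega_motor = 1042 * 2*pi/60 = 109.118 rad/s
omega_joint = omega_motor / 37 = 2.9491 rad/s
v = omega_joint * r = 2.9491 * 5.2
= 15.3355 m/s


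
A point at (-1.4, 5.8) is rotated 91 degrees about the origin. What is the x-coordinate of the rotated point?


x' = x*cos(theta) - y*sin(theta)
cos(91 deg) = -0.0175, sin(91 deg) = 0.9998
x' = -1.4 * -0.0175 - 5.8 * 0.9998
= 0.0244 - 5.7991
= -5.7747


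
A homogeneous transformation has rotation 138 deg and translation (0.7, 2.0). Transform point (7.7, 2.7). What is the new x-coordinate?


x' = cos(theta)*px - sin(theta)*py + tx
= -0.7431*7.7 - 0.6691*2.7 + 0.7
= -6.8289


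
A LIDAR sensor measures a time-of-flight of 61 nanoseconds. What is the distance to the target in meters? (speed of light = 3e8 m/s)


tof = 61 ns = 6.1e-08 s
dist = c * tof / 2
= 3e8 * 6.1e-08 / 2
= 9.15 m


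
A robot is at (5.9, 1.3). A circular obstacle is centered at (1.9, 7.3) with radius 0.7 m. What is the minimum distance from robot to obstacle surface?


center_dist = sqrt((5.9-1.9)^2 + (1.3-7.3)^2)
= sqrt(16.0 + 36.0)
= 7.2111
min_dist = center_dist - radius = 7.2111 - 0.7 = 6.5111 m


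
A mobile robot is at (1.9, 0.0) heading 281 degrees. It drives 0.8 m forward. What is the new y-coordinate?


y_new = y0 + d*sin(theta)
= 0.0 + 0.8*sin(281)
= 0.0 + -0.7853
= -0.7853


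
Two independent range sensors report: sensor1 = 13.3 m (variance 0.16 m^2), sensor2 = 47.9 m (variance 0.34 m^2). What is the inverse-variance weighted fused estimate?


w1 = (1/var1) / (1/var1 + 1/var2)
   = 6.25 / (6.25 + 2.9412) = 0.68
w2 = 1 - w1 = 0.32
fused = w1*s1 + w2*s2 = 9.044 + 15.328
= 24.372 m


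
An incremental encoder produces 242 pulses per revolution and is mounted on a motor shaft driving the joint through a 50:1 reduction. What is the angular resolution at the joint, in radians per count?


counts per rev = 242
effective counts at joint = 242 * 50 = 12100
resolution = 2*pi / 12100
= 5.1927e-04 rad/count


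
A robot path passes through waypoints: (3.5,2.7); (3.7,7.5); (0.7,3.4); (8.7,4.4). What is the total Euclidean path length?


Segment lengths:
  seg1 = sqrt((0.2)^2 + (4.8)^2) = 4.8042
  seg2 = sqrt((-3.0)^2 + (-4.1)^2) = 5.0804
  seg3 = sqrt((8.0)^2 + (1.0)^2) = 8.0623
Total = 17.9468


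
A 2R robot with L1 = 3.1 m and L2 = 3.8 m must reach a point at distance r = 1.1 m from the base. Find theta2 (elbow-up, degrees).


cos(theta2) = (r^2 - L1^2 - L2^2) / (2*L1*L2)
cos(theta2) = (1.21 - 9.61 - 14.44) / 23.56
cos(theta2) = -0.96944
theta2 = 165.7987 degrees


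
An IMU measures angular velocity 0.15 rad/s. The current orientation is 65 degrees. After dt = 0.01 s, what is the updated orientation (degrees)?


delta_theta = w * dt = 0.15 * 0.01 = 0.0015 rad
= 0.0859 deg
theta_new = 65 + 0.0859 = 65.0859 deg


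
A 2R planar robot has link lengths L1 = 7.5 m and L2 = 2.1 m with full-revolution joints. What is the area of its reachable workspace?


r_max = L1 + L2 = 9.6 m
r_min = |L1 - L2| = 5.4 m
Area = pi*(r_max^2 - r_min^2)
= pi*(92.16 - 29.16)
= pi * 63.0
= 197.9203 m^2


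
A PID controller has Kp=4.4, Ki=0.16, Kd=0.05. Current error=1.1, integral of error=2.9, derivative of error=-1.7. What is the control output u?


u = Kp*e + Ki*int(e) + Kd*de/dt
= 4.4*1.1 + 0.16*2.9 + 0.05*(-1.7)
= 4.84 + 0.464 + -0.085
= 5.219


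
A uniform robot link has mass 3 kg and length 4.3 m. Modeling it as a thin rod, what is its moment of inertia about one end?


I = (1/3) * m * L^2
= (1/3) * 3 * 4.3^2
= 0.333333 * 3 * 18.49
= 18.49 kg*m^2


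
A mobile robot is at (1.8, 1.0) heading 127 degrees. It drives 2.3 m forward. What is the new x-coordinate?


x_new = x0 + d*cos(theta)
= 1.8 + 2.3*cos(127)
= 1.8 + -1.3842
= 0.4158


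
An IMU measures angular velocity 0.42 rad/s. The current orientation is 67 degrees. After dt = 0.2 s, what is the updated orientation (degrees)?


delta_theta = w * dt = 0.42 * 0.2 = 0.084 rad
= 4.8128 deg
theta_new = 67 + 4.8128 = 71.8128 deg


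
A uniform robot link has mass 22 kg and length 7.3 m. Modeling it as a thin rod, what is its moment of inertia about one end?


I = (1/3) * m * L^2
= (1/3) * 22 * 7.3^2
= 0.333333 * 22 * 53.29
= 390.7933 kg*m^2


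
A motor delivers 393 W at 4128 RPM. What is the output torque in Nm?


omega = 4128 * 2*pi/60 = 432.2831 rad/s
tau = P / omega = 393 / 432.2831
= 0.9091 Nm


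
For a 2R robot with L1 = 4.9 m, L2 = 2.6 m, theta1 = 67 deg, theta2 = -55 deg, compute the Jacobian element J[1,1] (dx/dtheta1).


J[1,1] = -L1*sin(t1) - L2*sin(t1+t2)
= -4.9*sin(67) - 2.6*sin(12)
= -5.051


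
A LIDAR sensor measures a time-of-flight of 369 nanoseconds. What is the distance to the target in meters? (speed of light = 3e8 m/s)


tof = 369 ns = 3.69e-07 s
dist = c * tof / 2
= 3e8 * 3.69e-07 / 2
= 55.35 m


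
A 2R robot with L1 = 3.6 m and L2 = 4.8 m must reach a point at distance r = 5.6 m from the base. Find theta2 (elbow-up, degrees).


cos(theta2) = (r^2 - L1^2 - L2^2) / (2*L1*L2)
cos(theta2) = (31.36 - 12.96 - 23.04) / 34.56
cos(theta2) = -0.134259
theta2 = 97.7158 degrees


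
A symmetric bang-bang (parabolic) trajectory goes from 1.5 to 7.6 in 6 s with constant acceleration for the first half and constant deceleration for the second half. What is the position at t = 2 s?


Symmetric rest-to-rest: each phase covers (pf-p0)/2 in time T/2. 0.5*a*(T/2)^2 = (pf-p0)/2 => a = 4*(pf-p0)/T^2
a = 4*(7.6-1.5)/6^2 = 0.6778
t = 2 is in the acceleration phase (t <= T/2).
p = p0 + 0.5*a*t^2 = 1.5 + 0.5*0.6778*2^2
= 2.8556


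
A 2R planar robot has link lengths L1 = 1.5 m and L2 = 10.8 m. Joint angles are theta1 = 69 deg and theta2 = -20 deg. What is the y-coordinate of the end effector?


Convert angles to radians: theta1 = 1.2043, theta2 = -0.3491
y = L1*sin(theta1) + L2*sin(theta1+theta2)
y = 1.4004 + 8.1509
y = 9.5512


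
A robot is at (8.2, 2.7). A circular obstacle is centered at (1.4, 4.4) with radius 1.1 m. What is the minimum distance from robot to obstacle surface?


center_dist = sqrt((8.2-1.4)^2 + (2.7-4.4)^2)
= sqrt(46.24 + 2.89)
= 7.0093
min_dist = center_dist - radius = 7.0093 - 1.1 = 5.9093 m


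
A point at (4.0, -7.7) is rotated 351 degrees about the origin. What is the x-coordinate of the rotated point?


x' = x*cos(theta) - y*sin(theta)
cos(351 deg) = 0.9877, sin(351 deg) = -0.1564
x' = 4.0 * 0.9877 - -7.7 * -0.1564
= 3.9508 - 1.2045
= 2.7462


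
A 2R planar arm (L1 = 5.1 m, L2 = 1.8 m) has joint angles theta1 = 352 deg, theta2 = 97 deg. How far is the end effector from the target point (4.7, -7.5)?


End effector via forward kinematics:
x = L1*cos(t1) + L2*cos(t1+t2) = 5.0818
y = L1*sin(t1) + L2*sin(t1+t2) = 1.0899
Distance to target:
d = sqrt((4.7 - 5.0818)^2 + (-7.5 - 1.0899)^2)
= sqrt(0.1458 + 73.7871)
= 8.5984 m


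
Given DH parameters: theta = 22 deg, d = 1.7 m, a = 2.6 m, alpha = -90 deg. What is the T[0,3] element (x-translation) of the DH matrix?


T[0,3] = a * cos(theta)
= 2.6 * cos(22 deg)
= 2.6 * 0.9272
= 2.4107


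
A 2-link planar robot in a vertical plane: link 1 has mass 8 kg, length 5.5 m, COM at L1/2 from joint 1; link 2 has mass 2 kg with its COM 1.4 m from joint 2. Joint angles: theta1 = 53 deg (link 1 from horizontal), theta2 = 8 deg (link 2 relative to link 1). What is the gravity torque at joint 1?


Horizontal distance from joint 1 to link-1 COM:
  x_c1 = (L1/2)*cos(t1) = 2.75 * 0.6018 = 1.655 m
Horizontal distance from joint 1 to link-2 COM:
  x_c2 = L1*cos(t1) + Lc2*cos(t1+t2)
       = 5.5*0.6018 + 1.4*0.4848 = 3.9887 m
tau1 = m1*g*x_c1 + m2*g*x_c2
     = 8*9.81*1.655 + 2*9.81*3.9887
     = 129.8837 + 78.2586
     = 208.1423 Nm


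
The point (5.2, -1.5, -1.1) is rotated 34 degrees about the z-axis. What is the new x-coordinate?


Rotation about z-axis: x' = x*cos(theta) - y*sin(theta)
= 5.2 * 0.829 - -1.5 * 0.5592
= 5.1498


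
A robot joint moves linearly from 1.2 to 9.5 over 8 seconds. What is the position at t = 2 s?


s = t/T = 2/8 = 0.25
p(t) = p0 + (pf-p0)*s
= 1.2 + (9.5 - 1.2) * 0.25
= 3.275


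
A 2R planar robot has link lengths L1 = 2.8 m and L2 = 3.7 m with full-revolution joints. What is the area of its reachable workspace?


r_max = L1 + L2 = 6.5 m
r_min = |L1 - L2| = 0.9 m
Area = pi*(r_max^2 - r_min^2)
= pi*(42.25 - 0.81)
= pi * 41.44
= 130.1876 m^2


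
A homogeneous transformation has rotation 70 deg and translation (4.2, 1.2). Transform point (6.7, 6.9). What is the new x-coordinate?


x' = cos(theta)*px - sin(theta)*py + tx
= 0.342*6.7 - 0.9397*6.9 + 4.2
= 0.0077


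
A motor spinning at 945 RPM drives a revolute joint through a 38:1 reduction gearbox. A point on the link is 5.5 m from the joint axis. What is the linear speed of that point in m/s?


omega_motor = 945 * 2*pi/60 = 98.9602 rad/s
omega_joint = omega_motor / 38 = 2.6042 rad/s
v = omega_joint * r = 2.6042 * 5.5
= 14.3232 m/s


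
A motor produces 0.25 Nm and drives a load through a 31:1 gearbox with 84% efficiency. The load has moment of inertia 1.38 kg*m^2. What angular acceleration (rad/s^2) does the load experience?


tau_out = tau_motor * N * eta
= 0.25 * 31 * 0.84 = 6.51 Nm
alpha = tau_out / I = 6.51 / 1.38
= 4.7174 rad/s^2


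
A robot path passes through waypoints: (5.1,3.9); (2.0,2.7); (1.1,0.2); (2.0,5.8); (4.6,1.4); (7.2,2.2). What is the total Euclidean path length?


Segment lengths:
  seg1 = sqrt((-3.1)^2 + (-1.2)^2) = 3.3242
  seg2 = sqrt((-0.9)^2 + (-2.5)^2) = 2.6571
  seg3 = sqrt((0.9)^2 + (5.6)^2) = 5.6719
  seg4 = sqrt((2.6)^2 + (-4.4)^2) = 5.1108
  seg5 = sqrt((2.6)^2 + (0.8)^2) = 2.7203
Total = 19.4841


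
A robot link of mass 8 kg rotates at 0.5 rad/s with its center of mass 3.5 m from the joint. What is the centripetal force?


F = m * omega^2 * r
= 8 * 0.5^2 * 3.5
= 8 * 0.25 * 3.5
= 7.0 N


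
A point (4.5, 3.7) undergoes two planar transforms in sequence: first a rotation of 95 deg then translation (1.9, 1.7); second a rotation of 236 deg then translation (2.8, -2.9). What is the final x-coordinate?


After transform 1:
x1 = cos(95)*4.5 - sin(95)*3.7 + 1.9 = -2.1781
y1 = sin(95)*4.5 + cos(95)*3.7 + 1.7 = 5.8604
After transform 2:
x2 = cos(236)*-2.1781 - sin(236)*5.8604 + 2.8
= 8.8765


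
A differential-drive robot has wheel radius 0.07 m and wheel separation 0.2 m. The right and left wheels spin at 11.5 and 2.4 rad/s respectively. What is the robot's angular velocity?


vR = r*wR = 0.07*11.5 = 0.805 m/s
vL = r*wL = 0.07*2.4 = 0.168 m/s
v = (vR+vL)/2 = 0.4865 m/s
omega = (vR-vL)/L = 3.185 rad/s
angular velocity = 3.185 rad/s


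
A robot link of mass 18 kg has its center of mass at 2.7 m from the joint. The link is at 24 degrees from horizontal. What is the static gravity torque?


tau = m*g*L*cos(angle)
= 18 * 9.81 * 2.7 * cos(24 deg)
= 18 * 9.81 * 2.7 * 0.9135
= 435.5474 Nm


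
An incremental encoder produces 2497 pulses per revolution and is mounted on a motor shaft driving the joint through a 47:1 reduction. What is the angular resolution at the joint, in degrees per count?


counts per rev = 2497
effective counts at joint = 2497 * 47 = 117359
resolution = 360 / 117359
= 0.0031 deg/count


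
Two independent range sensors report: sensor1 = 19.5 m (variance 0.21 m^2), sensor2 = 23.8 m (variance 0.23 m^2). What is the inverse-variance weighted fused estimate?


w1 = (1/var1) / (1/var1 + 1/var2)
   = 4.7619 / (4.7619 + 4.3478) = 0.5227
w2 = 1 - w1 = 0.4773
fused = w1*s1 + w2*s2 = 10.1932 + 11.3591
= 21.5523 m


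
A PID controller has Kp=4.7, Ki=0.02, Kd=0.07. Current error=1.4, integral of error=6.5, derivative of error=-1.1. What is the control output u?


u = Kp*e + Ki*int(e) + Kd*de/dt
= 4.7*1.4 + 0.02*6.5 + 0.07*(-1.1)
= 6.58 + 0.13 + -0.077
= 6.633


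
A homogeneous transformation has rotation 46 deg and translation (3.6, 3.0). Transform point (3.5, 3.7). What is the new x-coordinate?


x' = cos(theta)*px - sin(theta)*py + tx
= 0.6947*3.5 - 0.7193*3.7 + 3.6
= 3.3697


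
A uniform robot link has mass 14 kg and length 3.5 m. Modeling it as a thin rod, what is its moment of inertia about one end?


I = (1/3) * m * L^2
= (1/3) * 14 * 3.5^2
= 0.333333 * 14 * 12.25
= 57.1667 kg*m^2


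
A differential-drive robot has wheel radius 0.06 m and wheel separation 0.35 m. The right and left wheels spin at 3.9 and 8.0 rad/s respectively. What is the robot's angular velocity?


vR = r*wR = 0.06*3.9 = 0.234 m/s
vL = r*wL = 0.06*8.0 = 0.48 m/s
v = (vR+vL)/2 = 0.357 m/s
omega = (vR-vL)/L = -0.7029 rad/s
angular velocity = -0.7029 rad/s


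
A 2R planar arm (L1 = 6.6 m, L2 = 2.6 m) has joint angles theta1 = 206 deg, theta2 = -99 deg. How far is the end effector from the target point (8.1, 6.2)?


End effector via forward kinematics:
x = L1*cos(t1) + L2*cos(t1+t2) = -6.6922
y = L1*sin(t1) + L2*sin(t1+t2) = -0.4069
Distance to target:
d = sqrt((8.1 - -6.6922)^2 + (6.2 - -0.4069)^2)
= sqrt(218.8094 + 43.6506)
= 16.2006 m


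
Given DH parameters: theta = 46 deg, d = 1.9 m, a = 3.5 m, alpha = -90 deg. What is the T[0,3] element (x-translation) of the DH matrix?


T[0,3] = a * cos(theta)
= 3.5 * cos(46 deg)
= 3.5 * 0.6947
= 2.4313


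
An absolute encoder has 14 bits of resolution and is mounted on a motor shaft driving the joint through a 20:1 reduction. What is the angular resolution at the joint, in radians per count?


counts = 2^14 = 16384
effective counts at joint = 16384 * 20 = 327680
resolution = 2*pi / 327680
= 1.9175e-05 rad/count


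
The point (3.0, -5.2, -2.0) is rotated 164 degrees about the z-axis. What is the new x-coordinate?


Rotation about z-axis: x' = x*cos(theta) - y*sin(theta)
= 3.0 * -0.9613 - -5.2 * 0.2756
= -1.4505


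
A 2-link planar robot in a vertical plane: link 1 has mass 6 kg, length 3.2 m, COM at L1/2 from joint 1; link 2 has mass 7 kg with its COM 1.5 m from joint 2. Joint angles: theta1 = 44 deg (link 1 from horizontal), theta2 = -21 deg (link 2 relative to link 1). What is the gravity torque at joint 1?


Horizontal distance from joint 1 to link-1 COM:
  x_c1 = (L1/2)*cos(t1) = 1.6 * 0.7193 = 1.1509 m
Horizontal distance from joint 1 to link-2 COM:
  x_c2 = L1*cos(t1) + Lc2*cos(t1+t2)
       = 3.2*0.7193 + 1.5*0.9205 = 3.6826 m
tau1 = m1*g*x_c1 + m2*g*x_c2
     = 6*9.81*1.1509 + 7*9.81*3.6826
     = 67.7445 + 252.8872
     = 320.6318 Nm


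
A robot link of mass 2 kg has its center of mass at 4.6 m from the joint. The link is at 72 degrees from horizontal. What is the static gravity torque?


tau = m*g*L*cos(angle)
= 2 * 9.81 * 4.6 * cos(72 deg)
= 2 * 9.81 * 4.6 * 0.309
= 27.8894 Nm


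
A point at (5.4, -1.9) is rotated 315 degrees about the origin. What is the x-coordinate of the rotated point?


x' = x*cos(theta) - y*sin(theta)
cos(315 deg) = 0.7071, sin(315 deg) = -0.7071
x' = 5.4 * 0.7071 - -1.9 * -0.7071
= 3.8184 - 1.3435
= 2.4749


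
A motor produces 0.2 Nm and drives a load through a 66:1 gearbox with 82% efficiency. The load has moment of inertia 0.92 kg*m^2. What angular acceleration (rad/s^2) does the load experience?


tau_out = tau_motor * N * eta
= 0.2 * 66 * 0.82 = 10.824 Nm
alpha = tau_out / I = 10.824 / 0.92
= 11.7652 rad/s^2


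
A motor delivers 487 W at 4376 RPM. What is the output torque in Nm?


omega = 4376 * 2*pi/60 = 458.2536 rad/s
tau = P / omega = 487 / 458.2536
= 1.0627 Nm


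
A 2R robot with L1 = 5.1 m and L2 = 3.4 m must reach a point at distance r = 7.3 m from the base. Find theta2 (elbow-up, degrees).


cos(theta2) = (r^2 - L1^2 - L2^2) / (2*L1*L2)
cos(theta2) = (53.29 - 26.01 - 11.56) / 34.68
cos(theta2) = 0.453287
theta2 = 63.0452 degrees


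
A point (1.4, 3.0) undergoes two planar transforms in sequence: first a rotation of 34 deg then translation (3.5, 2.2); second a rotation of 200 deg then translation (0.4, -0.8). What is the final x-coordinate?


After transform 1:
x1 = cos(34)*1.4 - sin(34)*3.0 + 3.5 = 2.9831
y1 = sin(34)*1.4 + cos(34)*3.0 + 2.2 = 5.47
After transform 2:
x2 = cos(200)*2.9831 - sin(200)*5.47 + 0.4
= -0.5323


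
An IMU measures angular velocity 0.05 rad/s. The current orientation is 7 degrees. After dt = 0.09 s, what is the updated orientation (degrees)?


delta_theta = w * dt = 0.05 * 0.09 = 0.0045 rad
= 0.2578 deg
theta_new = 7 + 0.2578 = 7.2578 deg


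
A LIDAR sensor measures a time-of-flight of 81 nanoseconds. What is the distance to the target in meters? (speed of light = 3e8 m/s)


tof = 81 ns = 8.1e-08 s
dist = c * tof / 2
= 3e8 * 8.1e-08 / 2
= 12.15 m


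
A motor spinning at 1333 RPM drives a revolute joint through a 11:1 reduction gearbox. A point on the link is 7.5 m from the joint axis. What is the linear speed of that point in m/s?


omega_motor = 1333 * 2*pi/60 = 139.5914 rad/s
omega_joint = omega_motor / 11 = 12.6901 rad/s
v = omega_joint * r = 12.6901 * 7.5
= 95.176 m/s


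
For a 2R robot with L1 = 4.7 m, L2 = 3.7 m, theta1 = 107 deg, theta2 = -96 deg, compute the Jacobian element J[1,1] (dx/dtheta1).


J[1,1] = -L1*sin(t1) - L2*sin(t1+t2)
= -4.7*sin(107) - 3.7*sin(11)
= -5.2006


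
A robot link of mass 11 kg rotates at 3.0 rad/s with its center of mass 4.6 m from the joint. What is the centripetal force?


F = m * omega^2 * r
= 11 * 3.0^2 * 4.6
= 11 * 9.0 * 4.6
= 455.4 N


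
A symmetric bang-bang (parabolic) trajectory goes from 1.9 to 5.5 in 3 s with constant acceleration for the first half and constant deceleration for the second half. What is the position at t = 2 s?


Symmetric rest-to-rest: each phase covers (pf-p0)/2 in time T/2. 0.5*a*(T/2)^2 = (pf-p0)/2 => a = 4*(pf-p0)/T^2
a = 4*(5.5-1.9)/3^2 = 1.6
t = 2 is in the deceleration phase (t > T/2).
p = pf - 0.5*a*(T-t)^2 = 5.5 - 0.5*1.6*1^2
= 4.7
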